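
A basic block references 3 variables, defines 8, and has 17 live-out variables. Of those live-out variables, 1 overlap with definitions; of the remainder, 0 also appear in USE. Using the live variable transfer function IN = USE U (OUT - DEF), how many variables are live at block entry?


OUT - DEF: 17 - 1 = 16
|IN| = |USE| + |OUT - DEF| - |USE ∩ (OUT - DEF)| = 3 + 16 - 0 = 19

19


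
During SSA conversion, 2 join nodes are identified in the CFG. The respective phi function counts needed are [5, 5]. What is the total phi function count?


Total phi functions = sum of phi functions at each join node
= 5 + 5 = 10

10


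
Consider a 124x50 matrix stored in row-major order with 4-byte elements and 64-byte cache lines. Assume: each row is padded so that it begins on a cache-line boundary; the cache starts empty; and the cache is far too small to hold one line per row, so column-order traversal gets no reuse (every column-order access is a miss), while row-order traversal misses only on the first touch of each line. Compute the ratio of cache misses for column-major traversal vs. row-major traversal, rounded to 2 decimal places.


Each row occupies 50 * 4 = 200 bytes and starts on a line boundary, so it spans ceil(200 / 64) = 4 cache lines.
Row-major traversal misses (one per line touched): 124 * ceil(50 * 4 / 64) = 496
Column-major traversal misses (no reuse, every access misses): 124 * 50 = 6200
Ratio = 6200 / 496 = 12.5

12.5


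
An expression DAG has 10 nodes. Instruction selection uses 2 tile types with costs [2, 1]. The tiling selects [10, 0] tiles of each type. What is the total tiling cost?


Total cost = sum(count_i * cost_i)
= 10*2 + 0*1
= 20

20


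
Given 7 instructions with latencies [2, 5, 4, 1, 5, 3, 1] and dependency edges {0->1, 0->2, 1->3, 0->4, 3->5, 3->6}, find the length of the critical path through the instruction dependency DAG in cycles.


Compute longest path through dependency graph: dist(Ik) = max over predecessors of dist + latency(Ik).
dist(I0) = latency 2 = 2
dist(I1) = dist(I0) + 5 = 2 + 5 = 7
dist(I2) = dist(I0) + 4 = 2 + 4 = 6
dist(I3) = dist(I1) + 1 = 7 + 1 = 8
dist(I4) = dist(I0) + 5 = 2 + 5 = 7
dist(I5) = dist(I3) + 3 = 8 + 3 = 11
dist(I6) = dist(I3) + 1 = 8 + 1 = 9
Critical path = max dist = 11

11


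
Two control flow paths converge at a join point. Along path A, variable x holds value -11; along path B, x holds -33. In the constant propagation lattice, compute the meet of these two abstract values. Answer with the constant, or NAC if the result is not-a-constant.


Meet operation: if both paths give the same constant, result is that constant; if they differ, result is NAC (not-a-constant).
Path A: -11, Path B: -33 -> differ
Result: not-a-constant -> NAC

NAC


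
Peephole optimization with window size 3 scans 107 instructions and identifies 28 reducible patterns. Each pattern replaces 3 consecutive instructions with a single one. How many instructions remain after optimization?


Each match removes 2 instructions.
Total removed = 28 * 2 = 56
Remaining = 107 - 56 = 51

51


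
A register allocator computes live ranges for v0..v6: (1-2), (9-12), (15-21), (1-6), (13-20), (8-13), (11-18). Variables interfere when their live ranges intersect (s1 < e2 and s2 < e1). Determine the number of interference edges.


Check all pairs for overlapping intervals.
Two intervals (s1,e1) and (s2,e2) overlap if s1 < e2 and s2 < e1.
v0 (1-2) vs v1..v6: overlaps v3 -> 1
v1 (9-12) vs v2..v6: overlaps v5, v6 -> 2
v2 (15-21) vs v3..v6: overlaps v4, v6 -> 2
v3 (1-6) vs v4..v6: overlaps none -> 0
v4 (13-20) vs v5..v6: overlaps v6 -> 1
v5 (8-13) vs v6: overlaps v6 -> 1
Total overlapping pairs = 1 + 2 + 2 + 0 + 1 + 1 = 7

7


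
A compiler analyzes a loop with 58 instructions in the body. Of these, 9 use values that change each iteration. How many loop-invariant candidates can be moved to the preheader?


Invariant candidates = total - loop-dependent
= 58 - 9 = 49

49


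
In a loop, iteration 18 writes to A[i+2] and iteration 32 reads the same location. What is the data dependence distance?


Distance = read iteration - write iteration
= 32 - 18 = 14

14


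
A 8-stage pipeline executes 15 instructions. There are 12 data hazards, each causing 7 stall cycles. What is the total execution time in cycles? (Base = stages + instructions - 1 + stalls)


Base cycles = 8 + 15 - 1 = 22
Total stalls = 12 * 7 = 84
Total = 22 + 84 = 106

106


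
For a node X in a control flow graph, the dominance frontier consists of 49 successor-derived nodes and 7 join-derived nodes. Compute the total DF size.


DF(X) = direct successor contributions + join point contributions
= 49 + 7 = 56

56


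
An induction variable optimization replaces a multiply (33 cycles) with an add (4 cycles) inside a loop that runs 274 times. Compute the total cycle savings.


Per-iteration saving = 33 - 4 = 29
Total saved = 274 * 29 = 7946

7946


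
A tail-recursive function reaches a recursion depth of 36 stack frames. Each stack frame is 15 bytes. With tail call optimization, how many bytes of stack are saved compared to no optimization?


Without TCO: 36 * 15 = 540 bytes
With TCO: reuse 1 frame = 15 bytes
Savings = 540 - 15 = 525

525


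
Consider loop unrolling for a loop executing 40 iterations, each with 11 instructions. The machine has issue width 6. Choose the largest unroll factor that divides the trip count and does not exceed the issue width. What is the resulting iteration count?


Largest divisor of 40 <= 6 is 5
New iterations = 40 / 5 = 8

8


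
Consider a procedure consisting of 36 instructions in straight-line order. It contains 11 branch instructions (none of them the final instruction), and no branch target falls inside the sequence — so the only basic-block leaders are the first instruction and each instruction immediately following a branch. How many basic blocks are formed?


With no in-sequence branch targets, the leaders are the first instruction plus the instruction after each branch.
Number of basic blocks = branches + 1
= 11 + 1 = 12

12


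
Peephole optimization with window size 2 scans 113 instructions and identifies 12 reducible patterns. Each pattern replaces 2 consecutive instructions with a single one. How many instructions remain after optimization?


Each match removes 1 instructions.
Total removed = 12 * 1 = 12
Remaining = 113 - 12 = 101

101


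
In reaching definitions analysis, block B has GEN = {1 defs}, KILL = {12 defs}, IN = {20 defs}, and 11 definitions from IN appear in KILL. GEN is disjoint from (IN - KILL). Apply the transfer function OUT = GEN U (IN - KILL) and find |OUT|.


IN - KILL: 20 - 11 = 9 surviving definitions
OUT = GEN + surviving = 1 + 9 = 10

10


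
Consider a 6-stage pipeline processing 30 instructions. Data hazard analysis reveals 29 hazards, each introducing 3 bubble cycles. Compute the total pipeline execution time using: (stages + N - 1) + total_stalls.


Base cycles = 6 + 30 - 1 = 35
Total stalls = 29 * 3 = 87
Total = 35 + 87 = 122

122


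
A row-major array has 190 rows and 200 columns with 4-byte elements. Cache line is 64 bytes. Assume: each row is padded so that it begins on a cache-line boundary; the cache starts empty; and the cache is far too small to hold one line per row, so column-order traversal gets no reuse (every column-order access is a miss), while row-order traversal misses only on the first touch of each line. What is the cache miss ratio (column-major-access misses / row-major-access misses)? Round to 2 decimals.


Each row occupies 200 * 4 = 800 bytes and starts on a line boundary, so it spans ceil(800 / 64) = 13 cache lines.
Row-major traversal misses (one per line touched): 190 * ceil(200 * 4 / 64) = 2470
Column-major traversal misses (no reuse, every access misses): 190 * 200 = 38000
Ratio = 38000 / 2470 = 15.38

15.38


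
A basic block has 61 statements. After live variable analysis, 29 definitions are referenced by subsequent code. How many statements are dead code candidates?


Dead code = total statements - live definitions
= 61 - 29 = 32

32


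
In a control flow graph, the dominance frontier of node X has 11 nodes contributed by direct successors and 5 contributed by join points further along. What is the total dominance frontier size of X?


DF(X) = direct successor contributions + join point contributions
= 11 + 5 = 16

16


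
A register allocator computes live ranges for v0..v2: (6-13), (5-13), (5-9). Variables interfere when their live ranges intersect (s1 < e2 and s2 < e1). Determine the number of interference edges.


Check all pairs for overlapping intervals.
Two intervals (s1,e1) and (s2,e2) overlap if s1 < e2 and s2 < e1.
v0 (6-13) vs v1..v2: overlaps v1, v2 -> 2
v1 (5-13) vs v2: overlaps v2 -> 1
Total overlapping pairs = 2 + 1 = 3

3


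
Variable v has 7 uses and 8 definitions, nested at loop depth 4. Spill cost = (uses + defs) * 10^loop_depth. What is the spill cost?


uses + defs = 7 + 8 = 15
10^4 = 10000
Spill cost = 15 * 10000 = 150000

150000


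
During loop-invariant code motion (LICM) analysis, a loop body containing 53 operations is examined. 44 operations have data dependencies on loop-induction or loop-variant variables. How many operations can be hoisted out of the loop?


Invariant candidates = total - loop-dependent
= 53 - 44 = 9

9


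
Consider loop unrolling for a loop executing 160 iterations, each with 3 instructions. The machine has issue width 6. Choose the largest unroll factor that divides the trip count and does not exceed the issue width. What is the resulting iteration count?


Largest divisor of 160 <= 6 is 5
New iterations = 160 / 5 = 32

32


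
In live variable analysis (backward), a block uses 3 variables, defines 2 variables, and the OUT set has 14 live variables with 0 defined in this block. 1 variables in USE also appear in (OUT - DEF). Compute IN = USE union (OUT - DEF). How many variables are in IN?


OUT - DEF: 14 - 0 = 14
|IN| = |USE| + |OUT - DEF| - |USE ∩ (OUT - DEF)| = 3 + 14 - 1 = 16

16


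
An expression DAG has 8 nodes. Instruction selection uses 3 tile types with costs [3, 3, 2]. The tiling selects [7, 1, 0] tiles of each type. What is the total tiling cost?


Total cost = sum(count_i * cost_i)
= 7*3 + 1*3 + 0*2
= 24

24


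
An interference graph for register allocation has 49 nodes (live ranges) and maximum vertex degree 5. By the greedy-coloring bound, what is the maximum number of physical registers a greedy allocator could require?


Greedy coloring never needs more than (max_degree + 1) colors: when coloring a vertex, at most max_degree neighbors are already colored.
Upper bound = 5 + 1 = 6

6


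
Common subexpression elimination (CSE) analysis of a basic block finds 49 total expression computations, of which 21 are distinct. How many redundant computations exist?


CSE count = total expressions - unique expressions
= 49 - 21 = 28

28


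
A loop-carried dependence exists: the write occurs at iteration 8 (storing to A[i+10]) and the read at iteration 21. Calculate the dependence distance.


Distance = read iteration - write iteration
= 21 - 8 = 13

13


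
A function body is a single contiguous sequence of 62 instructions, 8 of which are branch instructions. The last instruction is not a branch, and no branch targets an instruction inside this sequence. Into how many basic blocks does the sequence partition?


With no in-sequence branch targets, the leaders are the first instruction plus the instruction after each branch.
Number of basic blocks = branches + 1
= 8 + 1 = 9

9


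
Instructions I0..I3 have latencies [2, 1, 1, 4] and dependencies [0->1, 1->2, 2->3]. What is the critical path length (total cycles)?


Compute longest path through dependency graph: dist(Ik) = max over predecessors of dist + latency(Ik).
dist(I0) = latency 2 = 2
dist(I1) = dist(I0) + 1 = 2 + 1 = 3
dist(I2) = dist(I1) + 1 = 3 + 1 = 4
dist(I3) = dist(I2) + 4 = 4 + 4 = 8
Critical path = max dist = 8

8


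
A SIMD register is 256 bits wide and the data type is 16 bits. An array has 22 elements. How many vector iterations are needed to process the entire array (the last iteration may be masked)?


Width = 256 / 16 = 16 elements per vector op
Iterations = ceil(22 / 16) = 2

2


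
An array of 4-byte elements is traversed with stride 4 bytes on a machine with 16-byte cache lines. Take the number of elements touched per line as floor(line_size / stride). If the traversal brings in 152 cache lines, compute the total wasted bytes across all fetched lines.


Elements per line = floor(16 / 4) = 4
Bytes used per line = 4 * 4 = 16
Wasted per line = 16 - 16 = 0
Total wasted = 0 * 152 = 0

0


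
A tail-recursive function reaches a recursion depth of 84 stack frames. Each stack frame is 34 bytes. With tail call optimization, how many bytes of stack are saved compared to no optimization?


Without TCO: 84 * 34 = 2856 bytes
With TCO: reuse 1 frame = 34 bytes
Savings = 2856 - 34 = 2822

2822


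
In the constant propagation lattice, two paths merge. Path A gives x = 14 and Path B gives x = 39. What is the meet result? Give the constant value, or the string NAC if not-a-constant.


Meet operation: if both paths give the same constant, result is that constant; if they differ, result is NAC (not-a-constant).
Path A: 14, Path B: 39 -> differ
Result: not-a-constant -> NAC

NAC


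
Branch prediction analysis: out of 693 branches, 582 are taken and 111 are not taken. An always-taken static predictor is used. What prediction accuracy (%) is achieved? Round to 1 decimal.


Predictor: always-taken
Correct predictions = 582
Accuracy = 582 / 693 * 100 = 84.0%

84.0


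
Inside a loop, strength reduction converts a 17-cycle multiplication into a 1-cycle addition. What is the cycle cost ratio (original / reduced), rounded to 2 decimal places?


Ratio = mult_cost / add_cost = 17 / 1 = 17.0

17.0


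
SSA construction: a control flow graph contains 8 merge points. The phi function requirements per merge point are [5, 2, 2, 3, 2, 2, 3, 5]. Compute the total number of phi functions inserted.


Total phi functions = sum of phi functions at each join node
= 5 + 2 + 2 + 3 + 2 + 2 + 3 + 5 = 24

24


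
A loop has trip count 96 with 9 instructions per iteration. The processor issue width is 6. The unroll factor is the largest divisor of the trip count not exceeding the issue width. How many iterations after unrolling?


Largest divisor of 96 <= 6 is 6
New iterations = 96 / 6 = 16

16


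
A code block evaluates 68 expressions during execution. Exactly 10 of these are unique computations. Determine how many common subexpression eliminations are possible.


CSE count = total expressions - unique expressions
= 68 - 10 = 58

58


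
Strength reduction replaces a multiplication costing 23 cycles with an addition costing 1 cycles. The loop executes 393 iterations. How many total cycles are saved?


Per-iteration saving = 23 - 1 = 22
Total saved = 393 * 22 = 8646

8646


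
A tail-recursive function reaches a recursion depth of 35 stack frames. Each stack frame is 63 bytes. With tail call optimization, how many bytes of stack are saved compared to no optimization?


Without TCO: 35 * 63 = 2205 bytes
With TCO: reuse 1 frame = 63 bytes
Savings = 2205 - 63 = 2142

2142


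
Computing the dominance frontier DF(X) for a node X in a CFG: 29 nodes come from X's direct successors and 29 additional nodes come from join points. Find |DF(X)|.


DF(X) = direct successor contributions + join point contributions
= 29 + 29 = 58

58


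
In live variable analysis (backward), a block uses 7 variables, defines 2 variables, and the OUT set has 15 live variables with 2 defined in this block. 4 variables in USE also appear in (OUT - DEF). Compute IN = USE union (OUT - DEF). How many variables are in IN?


OUT - DEF: 15 - 2 = 13
|IN| = |USE| + |OUT - DEF| - |USE ∩ (OUT - DEF)| = 7 + 13 - 4 = 16

16


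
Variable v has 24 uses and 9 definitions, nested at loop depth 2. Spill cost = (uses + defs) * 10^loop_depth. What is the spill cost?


uses + defs = 24 + 9 = 33
10^2 = 100
Spill cost = 33 * 100 = 3300

3300


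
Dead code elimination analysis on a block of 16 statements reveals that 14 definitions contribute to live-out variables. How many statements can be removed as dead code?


Dead code = total statements - live definitions
= 16 - 14 = 2

2


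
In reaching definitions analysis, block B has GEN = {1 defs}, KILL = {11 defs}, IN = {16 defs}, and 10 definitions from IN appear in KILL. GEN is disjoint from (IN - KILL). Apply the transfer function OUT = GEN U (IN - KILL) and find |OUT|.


IN - KILL: 16 - 10 = 6 surviving definitions
OUT = GEN + surviving = 1 + 6 = 7

7


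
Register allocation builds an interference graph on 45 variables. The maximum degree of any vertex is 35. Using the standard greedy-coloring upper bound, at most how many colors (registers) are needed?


Greedy coloring never needs more than (max_degree + 1) colors: when coloring a vertex, at most max_degree neighbors are already colored.
Upper bound = 35 + 1 = 36

36


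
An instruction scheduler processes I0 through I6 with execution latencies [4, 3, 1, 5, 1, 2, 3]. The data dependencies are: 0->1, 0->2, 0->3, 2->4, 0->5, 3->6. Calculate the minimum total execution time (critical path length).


Compute longest path through dependency graph: dist(Ik) = max over predecessors of dist + latency(Ik).
dist(I0) = latency 4 = 4
dist(I1) = dist(I0) + 3 = 4 + 3 = 7
dist(I2) = dist(I0) + 1 = 4 + 1 = 5
dist(I3) = dist(I0) + 5 = 4 + 5 = 9
dist(I4) = dist(I2) + 1 = 5 + 1 = 6
dist(I5) = dist(I0) + 2 = 4 + 2 = 6
dist(I6) = dist(I3) + 3 = 9 + 3 = 12
Critical path = max dist = 12

12


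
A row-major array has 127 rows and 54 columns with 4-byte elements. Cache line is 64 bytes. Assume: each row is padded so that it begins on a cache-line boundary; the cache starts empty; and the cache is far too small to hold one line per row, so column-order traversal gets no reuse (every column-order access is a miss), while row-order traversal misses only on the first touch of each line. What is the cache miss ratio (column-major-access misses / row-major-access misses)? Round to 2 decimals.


Each row occupies 54 * 4 = 216 bytes and starts on a line boundary, so it spans ceil(216 / 64) = 4 cache lines.
Row-major traversal misses (one per line touched): 127 * ceil(54 * 4 / 64) = 508
Column-major traversal misses (no reuse, every access misses): 127 * 54 = 6858
Ratio = 6858 / 508 = 13.5

13.5


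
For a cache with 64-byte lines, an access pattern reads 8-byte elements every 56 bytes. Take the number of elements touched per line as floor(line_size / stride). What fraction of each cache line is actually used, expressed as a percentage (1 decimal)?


Elements per cache line = floor(64 / 56) = 1
Bytes used = 1 * 8 = 8
Utilization = 8 / 64 * 100 = 12.5%

12.5


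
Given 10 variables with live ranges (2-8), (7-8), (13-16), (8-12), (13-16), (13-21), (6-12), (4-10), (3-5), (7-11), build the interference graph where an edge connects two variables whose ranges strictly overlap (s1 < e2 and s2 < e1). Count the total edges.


Check all pairs for overlapping intervals.
Two intervals (s1,e1) and (s2,e2) overlap if s1 < e2 and s2 < e1.
v0 (2-8) vs v1..v9: overlaps v1, v6, v7, v8, v9 -> 5
v1 (7-8) vs v2..v9: overlaps v6, v7, v9 -> 3
v2 (13-16) vs v3..v9: overlaps v4, v5 -> 2
v3 (8-12) vs v4..v9: overlaps v6, v7, v9 -> 3
v4 (13-16) vs v5..v9: overlaps v5 -> 1
v5 (13-21) vs v6..v9: overlaps none -> 0
v6 (6-12) vs v7..v9: overlaps v7, v9 -> 2
v7 (4-10) vs v8..v9: overlaps v8, v9 -> 2
v8 (3-5) vs v9: overlaps none -> 0
Total overlapping pairs = 5 + 3 + 2 + 3 + 1 + 0 + 2 + 2 + 0 = 18

18


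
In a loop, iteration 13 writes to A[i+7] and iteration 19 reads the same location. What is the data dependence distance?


Distance = read iteration - write iteration
= 19 - 13 = 6

6


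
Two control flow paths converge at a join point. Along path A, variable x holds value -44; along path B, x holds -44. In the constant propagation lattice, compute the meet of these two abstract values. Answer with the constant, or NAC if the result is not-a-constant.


Meet operation: if both paths give the same constant, result is that constant; if they differ, result is NAC (not-a-constant).
Path A: -44, Path B: -44 -> equal
Result: constant -> -44

-44


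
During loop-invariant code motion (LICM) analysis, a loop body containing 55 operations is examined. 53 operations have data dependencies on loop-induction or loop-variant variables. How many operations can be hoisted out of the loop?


Invariant candidates = total - loop-dependent
= 55 - 53 = 2

2


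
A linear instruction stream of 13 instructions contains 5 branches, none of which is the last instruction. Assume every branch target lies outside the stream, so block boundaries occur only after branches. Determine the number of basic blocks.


With no in-sequence branch targets, the leaders are the first instruction plus the instruction after each branch.
Number of basic blocks = branches + 1
= 5 + 1 = 6

6


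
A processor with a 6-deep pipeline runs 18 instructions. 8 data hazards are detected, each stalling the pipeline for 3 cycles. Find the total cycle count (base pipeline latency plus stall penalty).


Base cycles = 6 + 18 - 1 = 23
Total stalls = 8 * 3 = 24
Total = 23 + 24 = 47

47


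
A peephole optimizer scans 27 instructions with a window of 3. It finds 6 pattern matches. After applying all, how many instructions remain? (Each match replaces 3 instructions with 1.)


Each match removes 2 instructions.
Total removed = 6 * 2 = 12
Remaining = 27 - 12 = 15

15


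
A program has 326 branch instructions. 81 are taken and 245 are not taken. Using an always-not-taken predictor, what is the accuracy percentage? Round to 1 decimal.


Predictor: always-not-taken
Correct predictions = 245
Accuracy = 245 / 326 * 100 = 75.2%

75.2


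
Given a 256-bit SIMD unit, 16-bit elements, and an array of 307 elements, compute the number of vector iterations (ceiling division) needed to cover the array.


Width = 256 / 16 = 16 elements per vector op
Iterations = ceil(307 / 16) = 20

20


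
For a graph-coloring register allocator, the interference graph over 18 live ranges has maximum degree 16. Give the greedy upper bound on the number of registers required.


Greedy coloring never needs more than (max_degree + 1) colors: when coloring a vertex, at most max_degree neighbors are already colored.
Upper bound = 16 + 1 = 17

17


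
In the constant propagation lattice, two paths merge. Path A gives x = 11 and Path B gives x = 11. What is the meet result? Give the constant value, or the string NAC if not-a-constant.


Meet operation: if both paths give the same constant, result is that constant; if they differ, result is NAC (not-a-constant).
Path A: 11, Path B: 11 -> equal
Result: constant -> 11

11


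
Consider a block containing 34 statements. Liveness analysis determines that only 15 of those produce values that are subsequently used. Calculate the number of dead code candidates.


Dead code = total statements - live definitions
= 34 - 15 = 19

19


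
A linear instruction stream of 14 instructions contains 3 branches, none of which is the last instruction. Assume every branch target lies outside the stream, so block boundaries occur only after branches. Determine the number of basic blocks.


With no in-sequence branch targets, the leaders are the first instruction plus the instruction after each branch.
Number of basic blocks = branches + 1
= 3 + 1 = 4

4


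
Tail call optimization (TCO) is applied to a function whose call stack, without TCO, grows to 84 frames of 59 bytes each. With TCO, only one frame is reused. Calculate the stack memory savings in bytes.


Without TCO: 84 * 59 = 4956 bytes
With TCO: reuse 1 frame = 59 bytes
Savings = 4956 - 59 = 4897

4897


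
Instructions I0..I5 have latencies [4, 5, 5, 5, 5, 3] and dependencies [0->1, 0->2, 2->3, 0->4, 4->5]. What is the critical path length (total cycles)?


Compute longest path through dependency graph: dist(Ik) = max over predecessors of dist + latency(Ik).
dist(I0) = latency 4 = 4
dist(I1) = dist(I0) + 5 = 4 + 5 = 9
dist(I2) = dist(I0) + 5 = 4 + 5 = 9
dist(I3) = dist(I2) + 5 = 9 + 5 = 14
dist(I4) = dist(I0) + 5 = 4 + 5 = 9
dist(I5) = dist(I4) + 3 = 9 + 3 = 12
Critical path = max dist = 14

14


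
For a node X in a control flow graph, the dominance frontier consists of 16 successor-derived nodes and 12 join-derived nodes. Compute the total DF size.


DF(X) = direct successor contributions + join point contributions
= 16 + 12 = 28

28


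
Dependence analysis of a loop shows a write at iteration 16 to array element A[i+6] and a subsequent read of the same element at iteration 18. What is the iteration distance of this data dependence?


Distance = read iteration - write iteration
= 18 - 16 = 2

2


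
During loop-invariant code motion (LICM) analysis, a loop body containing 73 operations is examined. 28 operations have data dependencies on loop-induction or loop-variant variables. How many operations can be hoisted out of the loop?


Invariant candidates = total - loop-dependent
= 73 - 28 = 45

45


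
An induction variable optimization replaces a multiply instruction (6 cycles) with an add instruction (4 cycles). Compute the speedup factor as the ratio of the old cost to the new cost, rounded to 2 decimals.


Ratio = mult_cost / add_cost = 6 / 4 = 1.5

1.5


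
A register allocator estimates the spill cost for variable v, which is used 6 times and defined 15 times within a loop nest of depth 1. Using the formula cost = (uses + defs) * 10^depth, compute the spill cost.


uses + defs = 6 + 15 = 21
10^1 = 10
Spill cost = 21 * 10 = 210

210


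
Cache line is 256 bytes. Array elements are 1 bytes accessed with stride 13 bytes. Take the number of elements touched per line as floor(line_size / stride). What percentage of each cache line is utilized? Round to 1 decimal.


Elements per cache line = floor(256 / 13) = 19
Bytes used = 19 * 1 = 19
Utilization = 19 / 256 * 100 = 7.4%

7.4


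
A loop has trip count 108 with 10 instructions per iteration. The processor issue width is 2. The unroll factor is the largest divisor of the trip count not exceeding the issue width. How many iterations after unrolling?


Largest divisor of 108 <= 2 is 2
New iterations = 108 / 2 = 54

54


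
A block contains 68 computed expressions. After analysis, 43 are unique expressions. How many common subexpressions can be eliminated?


CSE count = total expressions - unique expressions
= 68 - 43 = 25

25


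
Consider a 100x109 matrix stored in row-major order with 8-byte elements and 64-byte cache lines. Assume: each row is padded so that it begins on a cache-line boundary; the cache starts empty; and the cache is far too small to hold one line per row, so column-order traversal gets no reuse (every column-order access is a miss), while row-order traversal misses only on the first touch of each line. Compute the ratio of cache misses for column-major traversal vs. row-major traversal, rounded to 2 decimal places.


Each row occupies 109 * 8 = 872 bytes and starts on a line boundary, so it spans ceil(872 / 64) = 14 cache lines.
Row-major traversal misses (one per line touched): 100 * ceil(109 * 8 / 64) = 1400
Column-major traversal misses (no reuse, every access misses): 100 * 109 = 10900
Ratio = 10900 / 1400 = 7.79

7.79


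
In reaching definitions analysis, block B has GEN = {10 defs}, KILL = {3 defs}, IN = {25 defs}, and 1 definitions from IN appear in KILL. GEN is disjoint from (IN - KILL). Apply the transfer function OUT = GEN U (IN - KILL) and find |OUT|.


IN - KILL: 25 - 1 = 24 surviving definitions
OUT = GEN + surviving = 10 + 24 = 34

34


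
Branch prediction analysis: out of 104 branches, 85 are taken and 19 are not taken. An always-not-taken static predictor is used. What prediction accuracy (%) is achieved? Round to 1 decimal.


Predictor: always-not-taken
Correct predictions = 19
Accuracy = 19 / 104 * 100 = 18.3%

18.3


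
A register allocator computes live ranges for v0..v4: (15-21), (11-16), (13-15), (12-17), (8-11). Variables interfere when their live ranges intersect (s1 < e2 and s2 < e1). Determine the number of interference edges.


Check all pairs for overlapping intervals.
Two intervals (s1,e1) and (s2,e2) overlap if s1 < e2 and s2 < e1.
v0 (15-21) vs v1..v4: overlaps v1, v3 -> 2
v1 (11-16) vs v2..v4: overlaps v2, v3 -> 2
v2 (13-15) vs v3..v4: overlaps v3 -> 1
v3 (12-17) vs v4: overlaps none -> 0
Total overlapping pairs = 2 + 2 + 1 + 0 = 5

5


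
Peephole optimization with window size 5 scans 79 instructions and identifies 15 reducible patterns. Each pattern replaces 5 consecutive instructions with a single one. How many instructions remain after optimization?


Each match removes 4 instructions.
Total removed = 15 * 4 = 60
Remaining = 79 - 60 = 19

19


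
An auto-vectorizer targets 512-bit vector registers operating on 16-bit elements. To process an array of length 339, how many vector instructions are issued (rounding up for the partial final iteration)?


Width = 512 / 16 = 32 elements per vector op
Iterations = ceil(339 / 32) = 11

11


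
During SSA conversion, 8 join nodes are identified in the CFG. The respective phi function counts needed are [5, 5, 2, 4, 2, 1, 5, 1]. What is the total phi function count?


Total phi functions = sum of phi functions at each join node
= 5 + 5 + 2 + 4 + 2 + 1 + 5 + 1 = 25

25


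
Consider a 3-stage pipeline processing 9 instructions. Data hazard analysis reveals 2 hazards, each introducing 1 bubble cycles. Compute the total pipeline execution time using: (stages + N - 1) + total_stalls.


Base cycles = 3 + 9 - 1 = 11
Total stalls = 2 * 1 = 2
Total = 11 + 2 = 13

13


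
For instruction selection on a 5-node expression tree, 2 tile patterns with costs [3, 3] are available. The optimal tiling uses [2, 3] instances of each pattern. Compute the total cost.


Total cost = sum(count_i * cost_i)
= 2*3 + 3*3
= 15

15


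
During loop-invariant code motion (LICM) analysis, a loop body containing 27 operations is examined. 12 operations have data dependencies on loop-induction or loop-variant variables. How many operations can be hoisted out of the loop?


Invariant candidates = total - loop-dependent
= 27 - 12 = 15

15


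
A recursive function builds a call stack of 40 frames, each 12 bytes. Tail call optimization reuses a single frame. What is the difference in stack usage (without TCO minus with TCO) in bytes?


Without TCO: 40 * 12 = 480 bytes
With TCO: reuse 1 frame = 12 bytes
Savings = 480 - 12 = 468

468


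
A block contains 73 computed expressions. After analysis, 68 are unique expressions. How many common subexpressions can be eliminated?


CSE count = total expressions - unique expressions
= 73 - 68 = 5

5


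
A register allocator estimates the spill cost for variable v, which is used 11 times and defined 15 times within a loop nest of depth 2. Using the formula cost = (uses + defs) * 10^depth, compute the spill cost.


uses + defs = 11 + 15 = 26
10^2 = 100
Spill cost = 26 * 100 = 2600

2600


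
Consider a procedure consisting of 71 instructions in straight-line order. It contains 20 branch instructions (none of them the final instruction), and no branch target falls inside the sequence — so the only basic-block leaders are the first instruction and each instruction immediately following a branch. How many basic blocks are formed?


With no in-sequence branch targets, the leaders are the first instruction plus the instruction after each branch.
Number of basic blocks = branches + 1
= 20 + 1 = 21

21


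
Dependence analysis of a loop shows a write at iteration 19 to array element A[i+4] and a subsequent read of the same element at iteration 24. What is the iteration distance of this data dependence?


Distance = read iteration - write iteration
= 24 - 19 = 5

5


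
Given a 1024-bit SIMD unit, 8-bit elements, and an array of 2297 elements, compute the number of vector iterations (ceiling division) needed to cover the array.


Width = 1024 / 8 = 128 elements per vector op
Iterations = ceil(2297 / 128) = 18

18


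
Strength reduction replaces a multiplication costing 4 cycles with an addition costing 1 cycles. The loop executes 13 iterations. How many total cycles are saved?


Per-iteration saving = 4 - 1 = 3
Total saved = 13 * 3 = 39

39


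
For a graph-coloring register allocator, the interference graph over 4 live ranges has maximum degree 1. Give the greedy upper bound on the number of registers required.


Greedy coloring never needs more than (max_degree + 1) colors: when coloring a vertex, at most max_degree neighbors are already colored.
Upper bound = 1 + 1 = 2

2


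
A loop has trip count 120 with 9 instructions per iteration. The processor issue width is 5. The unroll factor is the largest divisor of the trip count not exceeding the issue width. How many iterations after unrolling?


Largest divisor of 120 <= 5 is 5
New iterations = 120 / 5 = 24

24


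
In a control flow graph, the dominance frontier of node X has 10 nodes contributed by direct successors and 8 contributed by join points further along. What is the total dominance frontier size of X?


DF(X) = direct successor contributions + join point contributions
= 10 + 8 = 18

18


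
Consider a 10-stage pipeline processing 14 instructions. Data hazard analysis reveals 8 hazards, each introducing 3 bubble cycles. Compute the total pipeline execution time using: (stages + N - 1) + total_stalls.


Base cycles = 10 + 14 - 1 = 23
Total stalls = 8 * 3 = 24
Total = 23 + 24 = 47

47


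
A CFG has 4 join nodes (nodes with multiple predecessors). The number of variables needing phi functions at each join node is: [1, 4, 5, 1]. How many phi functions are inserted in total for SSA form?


Total phi functions = sum of phi functions at each join node
= 1 + 4 + 5 + 1 = 11

11


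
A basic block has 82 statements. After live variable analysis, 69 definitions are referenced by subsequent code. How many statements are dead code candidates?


Dead code = total statements - live definitions
= 82 - 69 = 13

13


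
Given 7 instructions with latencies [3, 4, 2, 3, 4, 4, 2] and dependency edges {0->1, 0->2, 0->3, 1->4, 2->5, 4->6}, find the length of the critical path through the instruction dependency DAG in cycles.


Compute longest path through dependency graph: dist(Ik) = max over predecessors of dist + latency(Ik).
dist(I0) = latency 3 = 3
dist(I1) = dist(I0) + 4 = 3 + 4 = 7
dist(I2) = dist(I0) + 2 = 3 + 2 = 5
dist(I3) = dist(I0) + 3 = 3 + 3 = 6
dist(I4) = dist(I1) + 4 = 7 + 4 = 11
dist(I5) = dist(I2) + 4 = 5 + 4 = 9
dist(I6) = dist(I4) + 2 = 11 + 2 = 13
Critical path = max dist = 13

13


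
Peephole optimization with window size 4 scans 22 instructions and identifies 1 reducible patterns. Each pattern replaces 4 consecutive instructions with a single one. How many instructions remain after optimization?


Each match removes 3 instructions.
Total removed = 1 * 3 = 3
Remaining = 22 - 3 = 19

19


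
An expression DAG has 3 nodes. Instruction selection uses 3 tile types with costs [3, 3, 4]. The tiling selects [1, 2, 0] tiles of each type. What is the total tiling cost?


Total cost = sum(count_i * cost_i)
= 1*3 + 2*3 + 0*4
= 9

9


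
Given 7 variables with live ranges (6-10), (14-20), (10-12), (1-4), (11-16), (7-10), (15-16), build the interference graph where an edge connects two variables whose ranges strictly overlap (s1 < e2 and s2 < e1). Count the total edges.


Check all pairs for overlapping intervals.
Two intervals (s1,e1) and (s2,e2) overlap if s1 < e2 and s2 < e1.
v0 (6-10) vs v1..v6: overlaps v5 -> 1
v1 (14-20) vs v2..v6: overlaps v4, v6 -> 2
v2 (10-12) vs v3..v6: overlaps v4 -> 1
v3 (1-4) vs v4..v6: overlaps none -> 0
v4 (11-16) vs v5..v6: overlaps v6 -> 1
v5 (7-10) vs v6: overlaps none -> 0
Total overlapping pairs = 1 + 2 + 1 + 0 + 1 + 0 = 5

5


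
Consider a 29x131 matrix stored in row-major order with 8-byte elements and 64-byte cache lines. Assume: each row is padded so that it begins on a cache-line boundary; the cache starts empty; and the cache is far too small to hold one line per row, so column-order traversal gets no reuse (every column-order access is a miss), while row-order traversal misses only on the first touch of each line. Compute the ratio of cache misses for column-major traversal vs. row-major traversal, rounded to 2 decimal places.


Each row occupies 131 * 8 = 1048 bytes and starts on a line boundary, so it spans ceil(1048 / 64) = 17 cache lines.
Row-major traversal misses (one per line touched): 29 * ceil(131 * 8 / 64) = 493
Column-major traversal misses (no reuse, every access misses): 29 * 131 = 3799
Ratio = 3799 / 493 = 7.71

7.71


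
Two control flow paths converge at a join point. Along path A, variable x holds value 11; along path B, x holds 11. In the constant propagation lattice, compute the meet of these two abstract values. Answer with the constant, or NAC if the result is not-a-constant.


Meet operation: if both paths give the same constant, result is that constant; if they differ, result is NAC (not-a-constant).
Path A: 11, Path B: 11 -> equal
Result: constant -> 11

11


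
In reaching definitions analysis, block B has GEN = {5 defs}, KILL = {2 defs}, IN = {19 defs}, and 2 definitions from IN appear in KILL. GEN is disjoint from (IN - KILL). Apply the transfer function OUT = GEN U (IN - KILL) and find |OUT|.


IN - KILL: 19 - 2 = 17 surviving definitions
OUT = GEN + surviving = 5 + 17 = 22

22


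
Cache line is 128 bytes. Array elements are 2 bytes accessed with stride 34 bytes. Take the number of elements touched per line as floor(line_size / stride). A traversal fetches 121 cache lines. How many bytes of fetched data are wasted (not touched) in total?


Elements per line = floor(128 / 34) = 3
Bytes used per line = 3 * 2 = 6
Wasted per line = 128 - 6 = 122
Total wasted = 122 * 121 = 14762

14762


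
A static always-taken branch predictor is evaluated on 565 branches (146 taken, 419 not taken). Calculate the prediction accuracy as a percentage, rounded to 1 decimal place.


Predictor: always-taken
Correct predictions = 146
Accuracy = 146 / 565 * 100 = 25.8%

25.8


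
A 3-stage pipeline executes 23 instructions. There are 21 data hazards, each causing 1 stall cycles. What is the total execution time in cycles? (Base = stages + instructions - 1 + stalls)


Base cycles = 3 + 23 - 1 = 25
Total stalls = 21 * 1 = 21
Total = 25 + 21 = 46

46


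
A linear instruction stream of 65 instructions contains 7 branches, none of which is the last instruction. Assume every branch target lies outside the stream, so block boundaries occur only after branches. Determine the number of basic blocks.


With no in-sequence branch targets, the leaders are the first instruction plus the instruction after each branch.
Number of basic blocks = branches + 1
= 7 + 1 = 8

8


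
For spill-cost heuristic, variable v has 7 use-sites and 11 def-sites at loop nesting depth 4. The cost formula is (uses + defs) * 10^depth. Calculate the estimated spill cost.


uses + defs = 7 + 11 = 18
10^4 = 10000
Spill cost = 18 * 10000 = 180000

180000


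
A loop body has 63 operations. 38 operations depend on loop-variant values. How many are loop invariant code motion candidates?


Invariant candidates = total - loop-dependent
= 63 - 38 = 25

25


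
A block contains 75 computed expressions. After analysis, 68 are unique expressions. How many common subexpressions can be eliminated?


CSE count = total expressions - unique expressions
= 75 - 68 = 7

7
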